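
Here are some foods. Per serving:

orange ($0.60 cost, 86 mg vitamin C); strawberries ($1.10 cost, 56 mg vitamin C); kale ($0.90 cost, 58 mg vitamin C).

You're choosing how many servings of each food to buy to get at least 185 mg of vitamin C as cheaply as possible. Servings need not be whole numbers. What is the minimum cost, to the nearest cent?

$1.29

Cost per mg of vitamin C: orange $0.0070, kale $0.0155, strawberries $0.0196.
With no serving limits, use only orange: 185 mg / 86 mg = 2.151 servings × $0.60 = $1.29.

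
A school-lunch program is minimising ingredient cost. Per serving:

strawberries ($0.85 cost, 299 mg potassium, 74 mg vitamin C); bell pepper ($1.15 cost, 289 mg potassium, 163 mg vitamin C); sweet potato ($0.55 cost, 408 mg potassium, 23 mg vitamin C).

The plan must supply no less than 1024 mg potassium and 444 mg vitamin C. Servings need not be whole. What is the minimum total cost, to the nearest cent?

$3.38

This is a tiny linear program; its minimum lies at a vertex of the feasible set. List the vertices and price them.
strawberries only: max(1024/299, 444/74) = 6 servings → $5.10.
bell pepper only: max(1024/289, 444/163) = 3.543 servings → $4.07.
sweet potato only: max(1024/408, 444/23) = 19.3 servings → $10.62.
strawberries + bell pepper with both tight: 1.411 servings and 2.083 servings → $3.60.
strawberries + sweet potato: intersection lies outside the first quadrant.
bell pepper + sweet potato with both tight: 2.633 servings and 0.6448 servings → $3.38.
The minimum over all feasible corners is $3.38.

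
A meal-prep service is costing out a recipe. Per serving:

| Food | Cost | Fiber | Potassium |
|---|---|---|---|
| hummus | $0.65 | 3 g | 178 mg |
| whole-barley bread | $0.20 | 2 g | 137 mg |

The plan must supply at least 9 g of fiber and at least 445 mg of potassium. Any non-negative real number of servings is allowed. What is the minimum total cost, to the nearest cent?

Check every corner: each single food scaled to meet both minima, and each pair solved so both constraints bind.
hummus only: max(9/3, 445/178) = 3 servings → $1.95.
whole-barley bread only: max(9/2, 445/137) = 4.5 servings → $0.90.
hummus + whole-barley bread: intersection lies outside the first quadrant.
So the least-cost plan costs $0.90.

$0.90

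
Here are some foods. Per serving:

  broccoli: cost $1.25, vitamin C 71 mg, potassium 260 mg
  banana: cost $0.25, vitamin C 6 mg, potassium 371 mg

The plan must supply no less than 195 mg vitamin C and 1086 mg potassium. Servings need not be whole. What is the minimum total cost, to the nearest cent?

$3.59

broccoli only: max(195/71, 1086/260) = 4.177 servings → $5.22.
banana only: max(195/6, 1086/371) = 32.5 servings → $8.12.
broccoli + banana with both tight: 2.656 servings and 1.066 servings → $3.59.
Cheapest feasible corner: $3.59.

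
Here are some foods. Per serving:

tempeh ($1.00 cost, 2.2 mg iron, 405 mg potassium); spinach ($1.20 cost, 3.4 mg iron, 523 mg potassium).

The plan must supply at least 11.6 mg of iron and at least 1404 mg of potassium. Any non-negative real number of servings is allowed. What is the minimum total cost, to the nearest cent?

$4.09

tempeh only: max(11.6/2.2, 1404/405) = 5.273 servings → $5.27.
spinach only: max(11.6/3.4, 1404/523) = 3.412 servings → $4.09.
tempeh + spinach: intersection lies outside the first quadrant.
The minimum over all feasible corners is $4.09.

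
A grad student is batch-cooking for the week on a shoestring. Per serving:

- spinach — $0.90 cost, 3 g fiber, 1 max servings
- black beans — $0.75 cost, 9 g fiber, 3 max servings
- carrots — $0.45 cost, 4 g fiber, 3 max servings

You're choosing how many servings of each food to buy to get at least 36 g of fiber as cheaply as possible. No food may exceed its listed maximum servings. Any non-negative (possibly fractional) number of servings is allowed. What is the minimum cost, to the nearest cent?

Cost per g of fiber: black beans $0.0833, carrots $0.1125, spinach $0.3000.
Take 3 servings of black beans: +27.0 g fiber for $2.25 (total $2.25, still need 9.0 g).
Take 2.25 servings of carrots: +9.0 g fiber for $1.01 (total $3.26, still need 0.0 g).
Greedy by cheapest-per-g is optimal for a single linear constraint, so the minimum cost is $3.26.

$3.26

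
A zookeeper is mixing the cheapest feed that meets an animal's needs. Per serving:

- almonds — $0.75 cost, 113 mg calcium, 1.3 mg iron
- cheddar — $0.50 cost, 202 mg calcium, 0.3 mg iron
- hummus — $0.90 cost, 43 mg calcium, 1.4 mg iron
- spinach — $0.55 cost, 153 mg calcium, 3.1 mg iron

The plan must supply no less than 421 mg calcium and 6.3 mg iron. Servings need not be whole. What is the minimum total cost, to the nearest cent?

$1.38

Two binding constraints pin down two serving amounts, so the optimal mix uses at most two foods. The candidates are each food alone (scaled to the tighter of calcium/iron) and each pair with both constraints tight.
almonds only: max(421/113, 6.3/1.3) = 4.846 servings → $3.63.
cheddar only: max(421/202, 6.3/0.3) = 21 servings → $10.50.
hummus only: max(421/43, 6.3/1.4) = 9.791 servings → $8.81.
spinach only: max(421/153, 6.3/3.1) = 2.752 servings → $1.51.
almonds + cheddar with both targets exact would need a negative amount; discard.
almonds + hummus with both tight: 3.113 servings and 1.609 servings → $3.78.
almonds + spinach with both tight: 2.254 servings and 1.087 servings → $2.29.
cheddar + hummus with both tight: 1.18 servings and 4.247 servings → $4.41.
cheddar + spinach with both tight: 0.588 servings and 1.975 servings → $1.38.
hummus + spinach with both targets exact would need a negative amount; discard.
Cheapest feasible corner: $1.38.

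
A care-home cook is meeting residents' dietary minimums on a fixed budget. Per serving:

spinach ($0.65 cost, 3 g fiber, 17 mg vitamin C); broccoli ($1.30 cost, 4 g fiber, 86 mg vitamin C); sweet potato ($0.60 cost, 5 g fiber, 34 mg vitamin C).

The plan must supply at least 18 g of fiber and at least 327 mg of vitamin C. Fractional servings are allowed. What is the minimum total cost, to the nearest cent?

Minimising a linear cost over {fiber ≥ 18, vitamin C ≥ 327, servings ≥ 0} — the optimum is at a vertex, using one or two foods.
spinach only: max(18/3, 327/17) = 19.24 servings → $12.50.
broccoli only: max(18/4, 327/86) = 4.5 servings → $5.85.
sweet potato only: max(18/5, 327/34) = 9.618 servings → $5.77.
spinach + broccoli with both tight: 1.263 servings and 3.553 servings → $5.44.
spinach + sweet potato with both targets exact would need a negative amount; discard.
broccoli + sweet potato with both tight: 3.48 servings and 0.8163 servings → $5.01.
The minimum over all feasible corners is $5.01.

$5.01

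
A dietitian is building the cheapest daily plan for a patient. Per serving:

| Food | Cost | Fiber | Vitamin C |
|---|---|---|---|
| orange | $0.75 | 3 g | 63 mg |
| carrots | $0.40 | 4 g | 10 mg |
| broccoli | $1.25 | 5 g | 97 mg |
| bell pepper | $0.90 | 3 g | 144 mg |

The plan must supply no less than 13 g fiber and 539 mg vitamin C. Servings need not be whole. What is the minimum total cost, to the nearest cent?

With two linear requirements the optimum uses one or two foods; enumerate the corners.
orange only: max(13/3, 539/63) = 8.556 servings → $6.42.
carrots only: max(13/4, 539/10) = 53.9 servings → $21.56.
broccoli only: max(13/5, 539/97) = 5.557 servings → $6.95.
bell pepper only: max(13/3, 539/144) = 4.333 servings → $3.90.
orange + carrots with both targets exact would need a negative amount; discard.
orange + broccoli: the both-tight solution has a negative serving — not a feasible corner.
orange + bell pepper with both tight: 1.049 servings and 3.284 servings → $3.74.
carrots + broccoli: the both-tight solution has a negative serving — not a feasible corner.
carrots + bell pepper with both tight: 0.467 servings and 3.711 servings → $3.53.
broccoli + bell pepper with both tight: 0.5944 servings and 3.343 servings → $3.75.
So the least-cost plan costs $3.53.

$3.53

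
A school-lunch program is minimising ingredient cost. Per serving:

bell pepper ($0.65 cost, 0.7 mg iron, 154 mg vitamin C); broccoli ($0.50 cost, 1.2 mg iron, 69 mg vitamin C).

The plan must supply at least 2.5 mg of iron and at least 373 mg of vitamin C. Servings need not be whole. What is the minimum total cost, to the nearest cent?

$1.76

For a min-cost LP with two ≥-constraints, a basic feasible solution has at most two positive variables.
bell pepper only: max(2.5/0.7, 373/154) = 3.571 servings → $2.32.
broccoli only: max(2.5/1.2, 373/69) = 5.406 servings → $2.70.
bell pepper + broccoli with both tight: 2.015 servings and 0.9077 servings → $1.76.
So the least-cost plan costs $1.76.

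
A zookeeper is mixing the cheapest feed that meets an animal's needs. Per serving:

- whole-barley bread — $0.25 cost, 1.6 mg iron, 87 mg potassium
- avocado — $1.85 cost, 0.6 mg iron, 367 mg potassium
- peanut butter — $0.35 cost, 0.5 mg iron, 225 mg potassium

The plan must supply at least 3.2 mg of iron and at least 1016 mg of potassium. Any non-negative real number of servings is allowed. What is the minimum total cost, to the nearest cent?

This is a tiny linear program; its minimum lies at a vertex of the feasible set. List the vertices and price them.
whole-barley bread only: max(3.2/1.6, 1016/87) = 11.68 servings → $2.92.
avocado only: max(3.2/0.6, 1016/367) = 5.333 servings → $9.87.
peanut butter only: max(3.2/0.5, 1016/225) = 6.4 servings → $2.24.
whole-barley bread + avocado with both tight: 1.056 servings and 2.518 servings → $4.92.
whole-barley bread + peanut butter with both tight: 0.6698 servings and 4.257 servings → $1.66.
avocado + peanut butter: the both-tight solution has a negative serving — not a feasible corner.
So the least-cost plan costs $1.66.

$1.66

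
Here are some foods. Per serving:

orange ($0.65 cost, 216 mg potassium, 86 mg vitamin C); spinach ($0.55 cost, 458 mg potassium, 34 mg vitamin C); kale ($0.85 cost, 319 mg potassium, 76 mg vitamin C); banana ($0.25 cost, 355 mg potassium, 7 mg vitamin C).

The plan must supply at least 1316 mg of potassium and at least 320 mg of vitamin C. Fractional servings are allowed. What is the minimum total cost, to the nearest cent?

$2.72

For a min-cost LP with two ≥-constraints, a basic feasible solution has at most two positive variables.
orange only: max(1316/216, 320/86) = 6.093 servings → $3.96.
spinach only: max(1316/458, 320/34) = 9.412 servings → $5.18.
kale only: max(1316/319, 320/76) = 4.211 servings → $3.58.
banana only: max(1316/355, 320/7) = 45.71 servings → $11.43.
orange + spinach with both tight: 3.177 servings and 1.375 servings → $2.82.
orange + kale with both tight: 0.1873 servings and 3.999 servings → $3.52.
orange + banana with both tight: 3.597 servings and 1.518 servings → $2.72.
spinach + kale: the both-tight solution has a negative serving — not a feasible corner.
spinach + banana: the both-tight solution has a negative serving — not a feasible corner.
kale + banana with both targets exact would need a negative amount; discard.
Cheapest feasible corner: $2.72.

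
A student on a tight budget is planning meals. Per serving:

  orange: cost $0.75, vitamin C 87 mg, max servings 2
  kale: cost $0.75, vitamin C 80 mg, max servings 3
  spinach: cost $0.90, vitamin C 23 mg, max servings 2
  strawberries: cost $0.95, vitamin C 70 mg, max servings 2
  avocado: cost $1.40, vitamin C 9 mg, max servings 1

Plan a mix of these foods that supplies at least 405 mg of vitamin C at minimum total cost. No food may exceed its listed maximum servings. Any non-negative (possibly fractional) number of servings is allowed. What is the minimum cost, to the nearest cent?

Cost per mg of vitamin C: orange $0.0086, kale $0.0094, strawberries $0.0136, spinach $0.0391, avocado $0.1556.
Take 2 servings of orange: +174.0 mg vitamin C for $1.50 (total $1.50, still need 231.0 mg).
Take 2.888 servings of kale: +231.0 mg vitamin C for $2.17 (total $3.67, still need 0.0 mg).
Filling from the cheapest source first is optimal under one linear minimum: $3.67.

$3.67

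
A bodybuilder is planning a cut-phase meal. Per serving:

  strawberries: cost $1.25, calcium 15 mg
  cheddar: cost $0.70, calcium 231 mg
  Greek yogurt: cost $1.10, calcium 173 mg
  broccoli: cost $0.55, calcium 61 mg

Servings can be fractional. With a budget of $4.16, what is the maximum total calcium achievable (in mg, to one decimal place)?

1372.8 mg

Calcium per dollar: cheddar 330, Greek yogurt 157.3, broccoli 110.9, strawberries 12.
With no serving limits, spend the whole cost allowance on cheddar: $4.16 / $0.70 × 231 mg = 1372.8 mg.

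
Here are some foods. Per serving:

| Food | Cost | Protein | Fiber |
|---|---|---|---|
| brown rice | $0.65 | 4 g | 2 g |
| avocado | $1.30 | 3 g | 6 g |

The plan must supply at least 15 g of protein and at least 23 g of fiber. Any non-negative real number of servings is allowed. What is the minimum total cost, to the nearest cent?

$5.24

Minimising a linear cost over {protein ≥ 15, fiber ≥ 23, servings ≥ 0} — the optimum is at a vertex, using one or two foods.
brown rice only: max(15/4, 23/2) = 11.5 servings → $7.47.
avocado only: max(15/3, 23/6) = 5 servings → $6.50.
brown rice + avocado with both tight: 1.167 servings and 3.444 servings → $5.24.
Cheapest feasible corner: $5.24.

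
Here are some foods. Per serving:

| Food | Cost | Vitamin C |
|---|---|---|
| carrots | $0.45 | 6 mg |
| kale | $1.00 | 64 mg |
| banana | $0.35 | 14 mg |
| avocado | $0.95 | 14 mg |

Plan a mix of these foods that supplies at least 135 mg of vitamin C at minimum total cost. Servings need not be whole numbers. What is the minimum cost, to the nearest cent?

Cost per mg of vitamin C: kale $0.0156, banana $0.0250, avocado $0.0679, carrots $0.0750.
With no serving limits, use only kale: 135 mg / 64 mg = 2.109 servings × $1.00 = $2.11.

$2.11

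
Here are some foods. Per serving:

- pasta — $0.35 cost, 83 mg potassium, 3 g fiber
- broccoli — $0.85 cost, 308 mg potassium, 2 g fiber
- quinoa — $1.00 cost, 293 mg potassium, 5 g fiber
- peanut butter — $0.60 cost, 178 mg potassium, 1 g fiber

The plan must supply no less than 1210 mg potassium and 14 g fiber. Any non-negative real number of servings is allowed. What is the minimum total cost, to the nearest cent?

With two linear requirements the optimum uses one or two foods; enumerate the corners.
pasta only: max(1210/83, 14/3) = 14.58 servings → $5.10.
broccoli only: max(1210/308, 14/2) = 7 servings → $5.95.
quinoa only: max(1210/293, 14/5) = 4.13 servings → $4.13.
peanut butter only: max(1210/178, 14/1) = 14 servings → $8.40.
pasta + broccoli with both tight: 2.496 servings and 3.256 servings → $3.64.
pasta + quinoa with both targets exact would need a negative amount; discard.
pasta + peanut butter with both tight: 2.843 servings and 5.472 servings → $4.28.
broccoli + quinoa with both tight: 2.042 servings and 1.983 servings → $3.72.
broccoli + peanut butter with both targets exact would need a negative amount; discard.
quinoa + peanut butter with both tight: 2.147 servings and 3.263 servings → $4.11.
Cheapest feasible corner: $3.64.

$3.64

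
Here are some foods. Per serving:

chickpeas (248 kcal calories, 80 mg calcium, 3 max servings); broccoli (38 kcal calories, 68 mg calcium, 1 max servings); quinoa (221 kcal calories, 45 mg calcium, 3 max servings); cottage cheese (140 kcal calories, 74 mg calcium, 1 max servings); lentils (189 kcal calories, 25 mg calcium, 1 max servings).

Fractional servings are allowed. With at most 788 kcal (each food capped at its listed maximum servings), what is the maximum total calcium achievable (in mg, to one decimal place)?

338.8 mg

Calcium per kcal: broccoli 1.789, cottage cheese 0.5286, chickpeas 0.3226, quinoa 0.2036, lentils 0.1323.
Take 1 serving of broccoli: uses 38 kcal, +68.0 mg calcium (running total 68.0 mg).
Take 1 serving of cottage cheese: uses 140 kcal, +74.0 mg calcium (running total 142.0 mg).
Take 2.46 servings of chickpeas: uses 610 kcal, +196.8 mg calcium (running total 338.8 mg).
Filling greedily by calcium-per-kcal is optimal for one linear limit, giving 338.8 mg.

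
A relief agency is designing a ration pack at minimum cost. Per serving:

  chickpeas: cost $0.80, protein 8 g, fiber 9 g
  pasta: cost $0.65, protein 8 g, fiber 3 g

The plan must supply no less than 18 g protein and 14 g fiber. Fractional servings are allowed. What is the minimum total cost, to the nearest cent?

With two linear requirements the optimum uses one or two foods; enumerate the corners.
chickpeas only: max(18/8, 14/9) = 2.25 servings → $1.80.
pasta only: max(18/8, 14/3) = 4.667 servings → $3.03.
chickpeas + pasta with both tight: 1.208 servings and 1.042 servings → $1.64.
Cheapest feasible corner: $1.64.

$1.64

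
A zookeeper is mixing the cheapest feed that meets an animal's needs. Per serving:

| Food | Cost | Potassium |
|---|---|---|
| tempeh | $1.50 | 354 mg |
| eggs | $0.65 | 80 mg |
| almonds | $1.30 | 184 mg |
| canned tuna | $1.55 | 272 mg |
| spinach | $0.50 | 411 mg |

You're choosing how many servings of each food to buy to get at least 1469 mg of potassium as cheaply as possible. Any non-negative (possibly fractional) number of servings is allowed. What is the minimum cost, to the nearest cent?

Cost per mg of potassium: spinach $0.0012, tempeh $0.0042, canned tuna $0.0057, almonds $0.0071, eggs $0.0081.
With no serving limits, use only spinach: 1469 mg / 411 mg = 3.574 servings × $0.50 = $1.79.

$1.79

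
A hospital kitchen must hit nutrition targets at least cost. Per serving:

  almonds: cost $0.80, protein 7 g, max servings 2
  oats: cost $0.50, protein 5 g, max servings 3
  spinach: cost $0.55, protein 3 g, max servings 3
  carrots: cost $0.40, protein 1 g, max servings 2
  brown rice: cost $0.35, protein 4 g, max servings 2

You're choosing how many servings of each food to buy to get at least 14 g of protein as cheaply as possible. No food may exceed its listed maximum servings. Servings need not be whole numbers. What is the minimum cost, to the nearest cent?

Cost per g of protein: brown rice $0.0875, oats $0.1000, almonds $0.1143, spinach $0.1833, carrots $0.4000.
Take 2 servings of brown rice: +8.0 g protein for $0.70 (total $0.70, still need 6.0 g).
Take 1.2 servings of oats: +6.0 g protein for $0.60 (total $1.30, still need 0.0 g).
Greedy by cheapest-per-g is optimal for a single linear constraint, so the minimum cost is $1.30.

$1.30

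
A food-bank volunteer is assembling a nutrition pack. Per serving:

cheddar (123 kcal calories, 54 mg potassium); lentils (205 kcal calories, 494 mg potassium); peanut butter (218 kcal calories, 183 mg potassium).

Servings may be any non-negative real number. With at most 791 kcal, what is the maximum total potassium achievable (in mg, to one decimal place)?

1906.1 mg

Potassium per kcal: lentils 2.41, peanut butter 0.8394, cheddar 0.439.
With no serving limits, spend the whole calories allowance on lentils: 791 kcal / 205 kcal × 494 mg = 1906.1 mg.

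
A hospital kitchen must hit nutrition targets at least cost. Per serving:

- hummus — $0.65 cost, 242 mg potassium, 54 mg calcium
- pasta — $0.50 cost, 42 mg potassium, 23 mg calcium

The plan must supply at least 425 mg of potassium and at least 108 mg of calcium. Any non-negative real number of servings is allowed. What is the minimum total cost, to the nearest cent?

For a min-cost LP with two ≥-constraints, a basic feasible solution has at most two positive variables.
hummus only: max(425/242, 108/54) = 2 servings → $1.30.
pasta only: max(425/42, 108/23) = 10.12 servings → $5.06.
hummus + pasta with both tight: 1.589 servings and 0.966 servings → $1.52.
So the least-cost plan costs $1.30.

$1.30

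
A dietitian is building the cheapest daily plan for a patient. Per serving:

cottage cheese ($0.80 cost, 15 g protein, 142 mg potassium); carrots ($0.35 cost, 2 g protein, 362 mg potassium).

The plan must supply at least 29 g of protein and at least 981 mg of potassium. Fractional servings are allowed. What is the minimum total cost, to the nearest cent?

$2.05

At the optimum either one food covers both requirements or two foods hit both targets exactly; no other combination can be cheaper.
cottage cheese only: max(29/15, 981/142) = 6.908 servings → $5.53.
carrots only: max(29/2, 981/362) = 14.5 servings → $5.08.
cottage cheese + carrots with both tight: 1.659 servings and 2.059 servings → $2.05.
Cheapest feasible corner: $2.05.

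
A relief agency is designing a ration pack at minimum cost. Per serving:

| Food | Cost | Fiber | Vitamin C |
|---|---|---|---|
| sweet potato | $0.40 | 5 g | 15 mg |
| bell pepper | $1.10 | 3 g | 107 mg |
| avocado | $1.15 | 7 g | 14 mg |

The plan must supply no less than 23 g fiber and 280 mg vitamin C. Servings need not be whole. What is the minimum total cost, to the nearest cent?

$3.69

An LP optimum is at a vertex; with two nutrient constraints at most two foods are used. Check each candidate.
sweet potato only: max(23/5, 280/15) = 18.67 servings → $7.47.
bell pepper only: max(23/3, 280/107) = 7.667 servings → $8.43.
avocado only: max(23/7, 280/14) = 20 servings → $23.00.
sweet potato + bell pepper with both tight: 3.308 servings and 2.153 servings → $3.69.
sweet potato + avocado with both targets exact would need a negative amount; discard.
bell pepper + avocado with both tight: 2.317 servings and 2.293 servings → $5.19.
The minimum over all feasible corners is $3.69.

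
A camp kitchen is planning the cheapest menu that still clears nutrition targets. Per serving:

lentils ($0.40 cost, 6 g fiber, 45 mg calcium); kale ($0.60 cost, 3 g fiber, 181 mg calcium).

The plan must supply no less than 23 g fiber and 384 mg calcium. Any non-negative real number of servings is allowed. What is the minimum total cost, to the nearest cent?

$2.07

Compare the cost at each extreme point of the feasible region.
lentils only: max(23/6, 384/45) = 8.533 servings → $3.41.
kale only: max(23/3, 384/181) = 7.667 servings → $4.60.
lentils + kale with both tight: 3.166 servings and 1.334 servings → $2.07.
So the least-cost plan costs $2.07.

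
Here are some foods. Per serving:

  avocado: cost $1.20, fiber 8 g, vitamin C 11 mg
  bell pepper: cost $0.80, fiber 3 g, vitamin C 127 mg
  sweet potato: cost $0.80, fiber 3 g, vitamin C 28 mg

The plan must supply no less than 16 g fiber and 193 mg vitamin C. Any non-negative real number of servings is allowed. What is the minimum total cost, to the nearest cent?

Compare the cost at each extreme point of the feasible region.
avocado only: max(16/8, 193/11) = 17.55 servings → $21.05.
bell pepper only: max(16/3, 193/127) = 5.333 servings → $4.27.
sweet potato only: max(16/3, 193/28) = 6.893 servings → $5.51.
avocado + bell pepper with both tight: 1.478 servings and 1.392 servings → $2.89.
avocado + sweet potato: the both-tight solution has a negative serving — not a feasible corner.
bell pepper + sweet potato with both tight: 0.4411 servings and 4.892 servings → $4.27.
The minimum over all feasible corners is $2.89.

$2.89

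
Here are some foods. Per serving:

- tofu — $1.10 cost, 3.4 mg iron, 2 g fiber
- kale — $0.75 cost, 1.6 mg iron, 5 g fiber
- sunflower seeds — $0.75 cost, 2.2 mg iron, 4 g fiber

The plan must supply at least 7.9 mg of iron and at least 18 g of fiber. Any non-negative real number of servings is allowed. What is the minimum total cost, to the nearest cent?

The cheapest plan sits at a corner of the feasible region — with two constraints it uses at most two foods.
tofu only: max(7.9/3.4, 18/2) = 9 servings → $9.90.
kale only: max(7.9/1.6, 18/5) = 4.938 servings → $3.70.
sunflower seeds only: max(7.9/2.2, 18/4) = 4.5 servings → $3.38.
tofu + kale with both tight: 0.7754 servings and 3.29 servings → $3.32.
tofu + sunflower seeds with both targets exact would need a negative amount; discard.
kale + sunflower seeds with both tight: 1.739 servings and 2.326 servings → $3.05.
The minimum over all feasible corners is $3.05.

$3.05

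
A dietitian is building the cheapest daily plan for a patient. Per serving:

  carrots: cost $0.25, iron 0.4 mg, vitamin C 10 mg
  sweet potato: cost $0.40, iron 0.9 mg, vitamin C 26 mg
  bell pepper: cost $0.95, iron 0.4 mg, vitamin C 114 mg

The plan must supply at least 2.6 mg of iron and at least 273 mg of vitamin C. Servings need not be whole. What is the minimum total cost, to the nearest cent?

$2.65

For a min-cost LP with two ≥-constraints, a basic feasible solution has at most two positive variables.
carrots only: max(2.6/0.4, 273/10) = 27.3 servings → $6.83.
sweet potato only: max(2.6/0.9, 273/26) = 10.5 servings → $4.20.
bell pepper only: max(2.6/0.4, 273/114) = 6.5 servings → $6.17.
carrots + sweet potato: the both-tight solution has a negative serving — not a feasible corner.
carrots + bell pepper with both tight: 4.5 servings and 2 servings → $3.02.
sweet potato + bell pepper with both tight: 2.03 servings and 1.932 servings → $2.65.
So the least-cost plan costs $2.65.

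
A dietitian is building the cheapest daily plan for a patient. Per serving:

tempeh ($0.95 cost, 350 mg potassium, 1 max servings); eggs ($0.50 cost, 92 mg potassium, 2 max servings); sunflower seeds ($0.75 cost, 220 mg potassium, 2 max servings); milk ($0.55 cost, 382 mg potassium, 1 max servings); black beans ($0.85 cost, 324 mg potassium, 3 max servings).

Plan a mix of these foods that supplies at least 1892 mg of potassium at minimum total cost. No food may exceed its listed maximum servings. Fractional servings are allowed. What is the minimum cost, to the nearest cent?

Cost per mg of potassium: milk $0.0014, black beans $0.0026, tempeh $0.0027, sunflower seeds $0.0034, eggs $0.0054.
Take 1 serving of milk: +382.0 mg potassium for $0.55 (total $0.55, still need 1510.0 mg).
Take 3 servings of black beans: +972.0 mg potassium for $2.55 (total $3.10, still need 538.0 mg).
Take 1 serving of tempeh: +350.0 mg potassium for $0.95 (total $4.05, still need 188.0 mg).
Take 0.8545 servings of sunflower seeds: +188.0 mg potassium for $0.64 (total $4.69, still need 0.0 mg).
Greedy by cheapest-per-mg is optimal for a single linear constraint, so the minimum cost is $4.69.

$4.69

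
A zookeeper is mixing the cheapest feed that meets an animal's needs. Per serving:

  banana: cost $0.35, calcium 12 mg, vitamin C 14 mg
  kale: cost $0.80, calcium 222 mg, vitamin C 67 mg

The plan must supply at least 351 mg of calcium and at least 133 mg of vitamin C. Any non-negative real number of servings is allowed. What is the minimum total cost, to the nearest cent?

$1.59

With two linear requirements the optimum uses one or two foods; enumerate the corners.
banana only: max(351/12, 133/14) = 29.25 servings → $10.24.
kale only: max(351/222, 133/67) = 1.985 servings → $1.59.
banana + kale with both tight: 2.608 servings and 1.44 servings → $2.06.
The minimum over all feasible corners is $1.59.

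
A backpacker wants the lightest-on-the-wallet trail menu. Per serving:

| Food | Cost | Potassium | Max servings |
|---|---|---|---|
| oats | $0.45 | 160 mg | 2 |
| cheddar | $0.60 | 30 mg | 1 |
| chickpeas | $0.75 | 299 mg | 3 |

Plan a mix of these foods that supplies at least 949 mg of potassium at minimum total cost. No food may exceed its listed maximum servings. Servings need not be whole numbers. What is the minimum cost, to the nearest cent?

$2.40

Cost per mg of potassium: chickpeas $0.0025, oats $0.0028, cheddar $0.0200.
Take 3 servings of chickpeas: +897.0 mg potassium for $2.25 (total $2.25, still need 52.0 mg).
Take 0.325 servings of oats: +52.0 mg potassium for $0.15 (total $2.40, still need 0.0 mg).
Greedy by cheapest-per-mg is optimal for a single linear constraint, so the minimum cost is $2.40.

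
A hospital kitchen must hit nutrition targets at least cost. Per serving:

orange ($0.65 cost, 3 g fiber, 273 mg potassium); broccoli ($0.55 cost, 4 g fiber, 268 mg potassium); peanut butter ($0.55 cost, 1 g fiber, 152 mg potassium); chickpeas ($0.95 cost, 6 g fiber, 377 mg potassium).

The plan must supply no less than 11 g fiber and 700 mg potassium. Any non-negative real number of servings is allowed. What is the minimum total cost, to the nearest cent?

$1.51

At the optimum either one food covers both requirements or two foods hit both targets exactly; no other combination can be cheaper.
orange only: max(11/3, 700/273) = 3.667 servings → $2.38.
broccoli only: max(11/4, 700/268) = 2.75 servings → $1.51.
peanut butter only: max(11/1, 700/152) = 11 servings → $6.05.
chickpeas only: max(11/6, 700/377) = 1.857 servings → $1.76.
orange + broccoli: the both-tight solution has a negative serving — not a feasible corner.
orange + peanut butter: the both-tight solution has a negative serving — not a feasible corner.
orange + chickpeas with both tight: 0.1045 servings and 1.781 servings → $1.76.
broccoli + peanut butter with both targets exact would need a negative amount; discard.
broccoli + chickpeas with both tight: 0.53 servings and 1.48 servings → $1.70.
peanut butter + chickpeas with both tight: 0.09907 servings and 1.817 servings → $1.78.
So the least-cost plan costs $1.51.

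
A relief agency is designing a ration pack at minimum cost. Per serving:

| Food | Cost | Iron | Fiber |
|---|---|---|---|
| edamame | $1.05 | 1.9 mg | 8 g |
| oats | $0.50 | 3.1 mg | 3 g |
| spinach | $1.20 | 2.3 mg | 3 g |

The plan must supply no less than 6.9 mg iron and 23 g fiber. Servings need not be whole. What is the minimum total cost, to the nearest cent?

$3.08

The cheapest plan sits at a corner of the feasible region — with two constraints it uses at most two foods.
edamame only: max(6.9/1.9, 23/8) = 3.632 servings → $3.81.
oats only: max(6.9/3.1, 23/3) = 7.667 servings → $3.83.
spinach only: max(6.9/2.3, 23/3) = 7.667 servings → $9.20.
edamame + oats with both tight: 2.649 servings and 0.6021 servings → $3.08.
edamame + spinach with both tight: 2.535 servings and 0.9055 servings → $3.75.
oats + spinach with both targets exact would need a negative amount; discard.
The minimum over all feasible corners is $3.08.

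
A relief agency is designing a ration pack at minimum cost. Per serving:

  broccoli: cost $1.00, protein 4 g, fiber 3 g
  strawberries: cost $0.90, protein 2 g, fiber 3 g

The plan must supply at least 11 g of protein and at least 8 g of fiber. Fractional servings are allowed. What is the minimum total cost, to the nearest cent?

$2.75

The cheapest plan sits at a corner of the feasible region — with two constraints it uses at most two foods.
broccoli only: max(11/4, 8/3) = 2.75 servings → $2.75.
strawberries only: max(11/2, 8/3) = 5.5 servings → $4.95.
broccoli + strawberries: the both-tight solution has a negative serving — not a feasible corner.
Cheapest feasible corner: $2.75.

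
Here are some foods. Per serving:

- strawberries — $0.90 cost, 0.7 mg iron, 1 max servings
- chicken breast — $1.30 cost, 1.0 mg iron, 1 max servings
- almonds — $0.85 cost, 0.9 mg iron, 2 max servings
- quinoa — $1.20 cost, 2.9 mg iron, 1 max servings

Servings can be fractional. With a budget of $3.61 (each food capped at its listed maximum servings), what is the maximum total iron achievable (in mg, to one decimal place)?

5.3 mg

Iron per dollar: quinoa 2.417, almonds 1.059, strawberries 0.7778, chicken breast 0.7692.
Take 1 serving of quinoa: spends $1.20, +2.9 mg iron (running total 2.9 mg).
Take 2 servings of almonds: spends $1.70, +1.8 mg iron (running total 4.7 mg).
Take 0.7889 servings of strawberries: spends $0.71, +0.6 mg iron (running total 5.3 mg).
Filling greedily by iron-per-dollar is optimal for one linear limit, giving 5.3 mg.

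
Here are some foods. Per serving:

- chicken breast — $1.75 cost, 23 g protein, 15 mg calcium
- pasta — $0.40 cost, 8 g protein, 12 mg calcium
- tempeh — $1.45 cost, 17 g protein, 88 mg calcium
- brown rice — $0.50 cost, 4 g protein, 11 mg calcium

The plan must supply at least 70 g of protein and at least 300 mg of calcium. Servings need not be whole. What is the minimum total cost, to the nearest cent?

At the optimum either one food covers both requirements or two foods hit both targets exactly; no other combination can be cheaper.
chicken breast only: max(70/23, 300/15) = 20 servings → $35.00.
pasta only: max(70/8, 300/12) = 25 servings → $10.00.
tempeh only: max(70/17, 300/88) = 4.118 servings → $5.97.
brown rice only: max(70/4, 300/11) = 27.27 servings → $13.64.
chicken breast + pasta: intersection lies outside the first quadrant.
chicken breast + tempeh with both tight: 0.5992 servings and 3.307 servings → $5.84.
chicken breast + brown rice with both targets exact would need a negative amount; discard.
pasta + tempeh with both tight: 2.12 servings and 3.12 servings → $5.37.
pasta + brown rice: the both-tight solution has a negative serving — not a feasible corner.
tempeh + brown rice with both tight: 2.606 servings and 6.424 servings → $6.99.
So the least-cost plan costs $5.37.

$5.37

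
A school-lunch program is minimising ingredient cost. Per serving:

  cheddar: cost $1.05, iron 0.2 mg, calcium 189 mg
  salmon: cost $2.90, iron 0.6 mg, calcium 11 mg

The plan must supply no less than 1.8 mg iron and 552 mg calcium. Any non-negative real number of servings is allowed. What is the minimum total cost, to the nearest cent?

For a min-cost LP with two ≥-constraints, a basic feasible solution has at most two positive variables.
cheddar only: max(1.8/0.2, 552/189) = 9 servings → $9.45.
salmon only: max(1.8/0.6, 552/11) = 50.18 servings → $145.53.
cheddar + salmon with both tight: 2.8 servings and 2.067 servings → $8.93.
So the least-cost plan costs $8.93.

$8.93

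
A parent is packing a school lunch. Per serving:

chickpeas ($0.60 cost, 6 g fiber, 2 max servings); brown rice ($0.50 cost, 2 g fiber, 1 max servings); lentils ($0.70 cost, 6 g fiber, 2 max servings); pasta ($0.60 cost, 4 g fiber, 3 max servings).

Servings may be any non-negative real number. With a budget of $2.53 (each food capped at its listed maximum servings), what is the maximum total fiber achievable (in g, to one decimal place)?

Fiber per dollar: chickpeas 10, lentils 8.571, pasta 6.667, brown rice 4.
Take 2 servings of chickpeas: spends $1.20, +12.0 g fiber (running total 12.0 g).
Take 1.9 servings of lentils: spends $1.33, +11.4 g fiber (running total 23.4 g).
Filling greedily by fiber-per-dollar is optimal for one linear limit, giving 23.4 g.

23.4 g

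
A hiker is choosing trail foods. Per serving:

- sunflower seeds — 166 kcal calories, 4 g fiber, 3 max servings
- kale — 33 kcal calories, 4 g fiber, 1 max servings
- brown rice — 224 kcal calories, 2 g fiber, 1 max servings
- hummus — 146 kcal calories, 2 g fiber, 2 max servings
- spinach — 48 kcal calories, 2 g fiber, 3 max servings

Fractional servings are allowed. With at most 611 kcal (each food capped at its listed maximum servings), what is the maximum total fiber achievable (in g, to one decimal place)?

20.5 g

Fiber per kcal: kale 0.1212, spinach 0.04167, sunflower seeds 0.0241, hummus 0.0137, brown rice 0.008929.
Take 1 serving of kale: uses 33 kcal, +4.0 g fiber (running total 4.0 g).
Take 3 servings of spinach: uses 144 kcal, +6.0 g fiber (running total 10.0 g).
Take 2.614 servings of sunflower seeds: uses 434 kcal, +10.5 g fiber (running total 20.5 g).
Filling greedily by fiber-per-kcal is optimal for one linear limit, giving 20.5 g.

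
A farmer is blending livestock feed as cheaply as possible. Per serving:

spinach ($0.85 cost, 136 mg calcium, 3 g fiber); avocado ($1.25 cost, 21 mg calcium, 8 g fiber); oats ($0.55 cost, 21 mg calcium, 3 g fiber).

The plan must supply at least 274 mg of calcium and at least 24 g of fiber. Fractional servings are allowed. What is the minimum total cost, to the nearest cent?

$4.38

An LP optimum is at a vertex; with two nutrient constraints at most two foods are used. Check each candidate.
spinach only: max(274/136, 24/3) = 8 servings → $6.80.
avocado only: max(274/21, 24/8) = 13.05 servings → $16.31.
oats only: max(274/21, 24/3) = 13.05 servings → $7.18.
spinach + avocado with both tight: 1.647 servings and 2.382 servings → $4.38.
spinach + oats with both tight: 0.9217 servings and 7.078 servings → $4.68.
avocado + oats: the both-tight solution has a negative serving — not a feasible corner.
The minimum over all feasible corners is $4.38.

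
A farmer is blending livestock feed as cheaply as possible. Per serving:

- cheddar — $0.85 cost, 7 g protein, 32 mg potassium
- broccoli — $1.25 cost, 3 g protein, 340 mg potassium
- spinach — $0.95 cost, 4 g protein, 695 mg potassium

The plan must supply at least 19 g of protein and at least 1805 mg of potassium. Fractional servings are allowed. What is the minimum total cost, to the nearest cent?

The cheapest plan sits at a corner of the feasible region — with two constraints it uses at most two foods.
cheddar only: max(19/7, 1805/32) = 56.41 servings → $47.95.
broccoli only: max(19/3, 1805/340) = 6.333 servings → $7.92.
spinach only: max(19/4, 1805/695) = 4.75 servings → $4.51.
cheddar + broccoli with both tight: 0.4575 servings and 5.266 servings → $6.97.
cheddar + spinach with both tight: 1.263 servings and 2.539 servings → $3.49.
broccoli + spinach: the both-tight solution has a negative serving — not a feasible corner.
The minimum over all feasible corners is $3.49.

$3.49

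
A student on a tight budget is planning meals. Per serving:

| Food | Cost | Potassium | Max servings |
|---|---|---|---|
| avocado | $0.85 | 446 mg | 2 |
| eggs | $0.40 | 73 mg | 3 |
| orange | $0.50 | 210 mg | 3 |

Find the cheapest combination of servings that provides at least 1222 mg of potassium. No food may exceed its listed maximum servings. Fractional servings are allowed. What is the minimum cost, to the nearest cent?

Cost per mg of potassium: avocado $0.0019, orange $0.0024, eggs $0.0055.
Take 2 servings of avocado: +892.0 mg potassium for $1.70 (total $1.70, still need 330.0 mg).
Take 1.571 servings of orange: +330.0 mg potassium for $0.79 (total $2.49, still need 0.0 mg).
Greedy by cheapest-per-mg is optimal for a single linear constraint, so the minimum cost is $2.49.

$2.49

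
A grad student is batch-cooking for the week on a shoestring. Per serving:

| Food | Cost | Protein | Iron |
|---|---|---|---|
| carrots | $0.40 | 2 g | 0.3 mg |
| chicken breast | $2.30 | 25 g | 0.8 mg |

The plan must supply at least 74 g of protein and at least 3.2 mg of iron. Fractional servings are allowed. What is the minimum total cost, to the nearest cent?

With two linear requirements the optimum uses one or two foods; enumerate the corners.
carrots only: max(74/2, 3.2/0.3) = 37 servings → $14.80.
chicken breast only: max(74/25, 3.2/0.8) = 4 servings → $9.20.
carrots + chicken breast with both tight: 3.525 servings and 2.678 servings → $7.57.
Cheapest feasible corner: $7.57.

$7.57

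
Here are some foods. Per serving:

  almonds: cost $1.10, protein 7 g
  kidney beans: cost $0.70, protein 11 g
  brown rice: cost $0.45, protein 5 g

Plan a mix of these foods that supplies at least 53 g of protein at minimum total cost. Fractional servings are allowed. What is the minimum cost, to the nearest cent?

$3.37

Cost per g of protein: kidney beans $0.0636, brown rice $0.0900, almonds $0.1571.
With no serving limits, use only kidney beans: 53 g / 11 g = 4.818 servings × $0.70 = $3.37.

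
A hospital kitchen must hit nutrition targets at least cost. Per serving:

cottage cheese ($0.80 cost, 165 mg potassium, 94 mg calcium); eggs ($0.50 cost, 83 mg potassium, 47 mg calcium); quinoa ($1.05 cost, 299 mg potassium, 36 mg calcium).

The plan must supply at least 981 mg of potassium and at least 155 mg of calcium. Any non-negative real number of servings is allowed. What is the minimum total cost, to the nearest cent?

$3.55

An LP optimum is at a vertex; with two nutrient constraints at most two foods are used. Check each candidate.
cottage cheese only: max(981/165, 155/94) = 5.945 servings → $4.76.
eggs only: max(981/83, 155/47) = 11.82 servings → $5.91.
quinoa only: max(981/299, 155/36) = 4.306 servings → $4.52.
cottage cheese + eggs: intersection lies outside the first quadrant.
cottage cheese + quinoa with both tight: 0.4976 servings and 3.006 servings → $3.55.
eggs + quinoa with both tight: 0.9967 servings and 3.004 servings → $3.65.
Cheapest feasible corner: $3.55.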